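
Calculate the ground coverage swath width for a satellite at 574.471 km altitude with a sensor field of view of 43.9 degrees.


FOV = 43.9 deg = 0.7661995 rad
swath = 2 * alt * tan(FOV/2) = 2 * 574.471 * tan(0.3830998)
swath = 2 * 574.471 * 0.4030115
swath = 463.0368 km

463.0368 km


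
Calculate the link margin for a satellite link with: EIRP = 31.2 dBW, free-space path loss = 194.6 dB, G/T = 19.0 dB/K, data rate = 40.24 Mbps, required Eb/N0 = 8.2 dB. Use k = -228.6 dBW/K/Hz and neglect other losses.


C/N0 = EIRP - FSPL + G/T - k = 31.2 - 194.6 + 19.0 - (-228.6)
C/N0 = 84.2000 dB-Hz
R_b = 40.24 Mbps = 4.024e+07 bps -> 10*log10(R_b) = 76.0466 dB-Hz
Eb/N0 = C/N0 - 10*log10(R_b) = 84.2000 - 76.0466 = 8.1534 dB
Margin = Eb/N0 - Eb/N0_req = 8.1534 - 8.2 = -0.04657972 dB (negative margin: link does not close)

-0.0466 dB


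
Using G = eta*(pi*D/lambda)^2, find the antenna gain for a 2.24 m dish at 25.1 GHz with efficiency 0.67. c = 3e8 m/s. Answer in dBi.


lambda = c/f = 3e8 / 2.51e+10 = 0.01195219 m
G = eta*(pi*D/lambda)^2 = 0.67*(pi*2.24/0.01195219)^2
G = 232260.5864 (linear)
G = 10*log10(232260.5864) = 53.6598 dBi

53.6598 dBi


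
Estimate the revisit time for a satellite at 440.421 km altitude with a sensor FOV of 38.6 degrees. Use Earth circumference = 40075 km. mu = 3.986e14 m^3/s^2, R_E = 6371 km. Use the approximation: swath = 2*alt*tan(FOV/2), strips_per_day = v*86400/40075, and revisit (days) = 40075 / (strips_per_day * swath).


swath = 2*440.421*tan(0.3368485) = 308.4665 km
v = sqrt(mu/r) = 7649.7948 m/s = 7.6498 km/s
strips/day = v*86400/40075 = 7.6498*86400/40075 = 16.4926
coverage/day = strips * swath = 16.4926 * 308.4665 = 5087.4245 km
revisit = 40075 / 5087.4245 = 7.8773 days

7.8773 days


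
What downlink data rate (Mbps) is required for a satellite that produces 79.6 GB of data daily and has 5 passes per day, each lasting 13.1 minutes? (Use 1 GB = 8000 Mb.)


total contact time = 5 * 13.1 * 60 = 3930.0000 s
data = 79.6 GB = 636800.0000 Mb
rate = 636800.0000 / 3930.0000 = 162.0356 Mbps

162.0356 Mbps


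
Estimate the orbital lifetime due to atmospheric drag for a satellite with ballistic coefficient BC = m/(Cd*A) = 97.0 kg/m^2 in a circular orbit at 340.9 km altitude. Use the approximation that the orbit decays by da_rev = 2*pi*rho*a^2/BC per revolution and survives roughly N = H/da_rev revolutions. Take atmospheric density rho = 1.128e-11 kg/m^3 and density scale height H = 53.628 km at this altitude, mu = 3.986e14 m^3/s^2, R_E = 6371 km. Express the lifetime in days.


a = R_E + alt = 6711.9000 km = 6.7119e+06 m
da_rev = 2*pi*rho*a^2/BC = 2*pi*1.128e-11*(6.7119e+06)^2/97.0 = 32.916086 m per revolution
N = H/da_rev = 53628.0000 m / 32.916086 m = 1629.2338 revolutions
P = 2*pi*sqrt(a^3/mu) = 5472.4202 s
lifetime = N*P = 1629.2338 * 5472.4202 = 8.915852e+06 s = 103.1927 days

103.1927 days


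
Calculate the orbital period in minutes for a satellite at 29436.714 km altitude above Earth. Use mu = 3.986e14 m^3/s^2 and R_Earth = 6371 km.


r = 35807.7140 km = 3.5807714e+07 m
T = 2*pi*sqrt(r^3/mu) = 2*pi*sqrt(4.5912378e+22 / 3.986e14)
T = 67433.5643 s = 1123.8927 min

1123.8927 minutes


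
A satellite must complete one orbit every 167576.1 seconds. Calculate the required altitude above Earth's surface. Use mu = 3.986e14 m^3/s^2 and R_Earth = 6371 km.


T = 167576.1 s
r = (mu*T^2/(4*pi^2))^(1/3) = (3.986e14 * 167576.1^2 / (4*pi^2))^(1/3)
r = 6.569524e+07 m = 65695.2402 km
alt = r - R_E = 65695.2402 - 6371 = 59324.2402 km

59324.2402 km


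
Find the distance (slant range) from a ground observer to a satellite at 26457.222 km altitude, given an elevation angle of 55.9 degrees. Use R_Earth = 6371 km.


h = 26457.222 km, el = 55.9 deg
d = -R_E*sin(el) + sqrt((R_E*sin(el))^2 + 2*R_E*h + h^2)
d = -6371.0000*sin(0.9756391) + sqrt((6371.0000*0.8280603)^2 + 2*6371.0000*26457.222 + 26457.222^2)
d = 27357.7569 km

27357.7569 km


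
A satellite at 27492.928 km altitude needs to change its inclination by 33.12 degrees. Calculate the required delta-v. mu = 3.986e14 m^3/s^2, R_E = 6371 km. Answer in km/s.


r = 33863.9280 km = 3.3863928e+07 m
V = sqrt(mu/r) = 3430.8362 m/s
di = 33.12 deg = 0.578053 rad
dV = 2*V*sin(di/2) = 2*3430.8362*sin(0.2890265)
dV = 1955.7088 m/s = 1.9557 km/s

1.9557 km/s


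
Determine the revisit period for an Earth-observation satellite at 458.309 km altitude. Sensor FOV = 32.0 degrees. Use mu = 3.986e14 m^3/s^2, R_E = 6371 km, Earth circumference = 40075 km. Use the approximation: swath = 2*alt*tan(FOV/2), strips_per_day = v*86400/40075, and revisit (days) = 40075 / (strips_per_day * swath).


swath = 2*458.309*tan(0.2792527) = 262.8360 km
v = sqrt(mu/r) = 7639.7697 m/s = 7.6398 km/s
strips/day = v*86400/40075 = 7.6398*86400/40075 = 16.4710
coverage/day = strips * swath = 16.4710 * 262.8360 = 4329.1765 km
revisit = 40075 / 4329.1765 = 9.2570 days

9.2570 days


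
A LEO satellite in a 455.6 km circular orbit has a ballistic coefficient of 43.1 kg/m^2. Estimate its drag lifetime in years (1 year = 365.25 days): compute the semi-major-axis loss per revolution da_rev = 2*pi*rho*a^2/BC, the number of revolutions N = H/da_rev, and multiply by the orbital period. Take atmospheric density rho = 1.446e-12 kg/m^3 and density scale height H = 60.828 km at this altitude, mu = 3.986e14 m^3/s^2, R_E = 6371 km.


a = R_E + alt = 6826.6000 km = 6.8266e+06 m
da_rev = 2*pi*rho*a^2/BC = 2*pi*1.446e-12*(6.8266e+06)^2/43.1 = 9.823807 m per revolution
N = H/da_rev = 60828.0000 m / 9.823807 m = 6191.8971 revolutions
P = 2*pi*sqrt(a^3/mu) = 5613.2955 s
lifetime = N*P = 6191.8971 * 5613.2955 = 3.4756948e+07 s = 402.2795 days
years = 402.2795 / 365.25 = 1.1014 years

1.1014 years


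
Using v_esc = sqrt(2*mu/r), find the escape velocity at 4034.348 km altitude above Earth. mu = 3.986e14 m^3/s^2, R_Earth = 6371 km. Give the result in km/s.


r = 6371.0 + 4034.348 = 10405.3480 km = 1.0405348e+07 m
v_esc = sqrt(2*mu/r) = sqrt(2*3.986e14 / 1.0405348e+07)
v_esc = 8752.9680 m/s = 8.7530 km/s

8.7530 km/s


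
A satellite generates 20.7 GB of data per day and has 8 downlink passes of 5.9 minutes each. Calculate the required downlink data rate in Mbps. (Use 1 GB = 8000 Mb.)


total contact time = 8 * 5.9 * 60 = 2832.0000 s
data = 20.7 GB = 165600.0000 Mb
rate = 165600.0000 / 2832.0000 = 58.4746 Mbps

58.4746 Mbps


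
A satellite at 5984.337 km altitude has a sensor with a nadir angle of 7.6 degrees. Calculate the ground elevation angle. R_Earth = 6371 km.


r = R_E + alt = 12355.3370 km
Law of sines in the satellite / Earth-center / ground-point triangle:
  sin(nadir)/R_E = sin(90 + el)/r  =>  cos(el) = (r/R_E)*sin(nadir)
cos(el) = (12355.3370 / 6371.0000) * sin(7.6 deg) = 0.256486
el = arccos(0.256486) = 75.1383 deg
(Earth-central angle = 90 - nadir - el = 7.2617 deg)

75.1383 degrees


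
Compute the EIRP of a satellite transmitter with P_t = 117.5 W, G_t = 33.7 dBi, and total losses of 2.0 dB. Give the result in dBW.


Pt = 117.5 W = 20.7004 dBW
EIRP = Pt_dBW + Gt - losses = 20.7004 + 33.7 - 2.0 = 52.4004 dBW

52.4004 dBW


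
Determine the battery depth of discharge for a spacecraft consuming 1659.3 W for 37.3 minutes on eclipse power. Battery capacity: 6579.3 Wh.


E_used = P * t / 60 = 1659.3 * 37.3 / 60 = 1031.5315 Wh
DOD = E_used / E_total * 100 = 1031.5315 / 6579.3 * 100
DOD = 15.6784 %

15.6784 %


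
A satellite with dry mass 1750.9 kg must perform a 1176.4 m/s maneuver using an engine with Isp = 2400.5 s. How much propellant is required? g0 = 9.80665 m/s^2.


ve = Isp * g0 = 2400.5 * 9.80665 = 23540.863325 m/s
mass ratio = exp(dv/ve) = exp(1176.4/23540.863325) = 1.05124237
m_prop = m_dry * (mr - 1) = 1750.9 * (1.05124237 - 1)
m_prop = 89.7203 kg

89.7203 kg


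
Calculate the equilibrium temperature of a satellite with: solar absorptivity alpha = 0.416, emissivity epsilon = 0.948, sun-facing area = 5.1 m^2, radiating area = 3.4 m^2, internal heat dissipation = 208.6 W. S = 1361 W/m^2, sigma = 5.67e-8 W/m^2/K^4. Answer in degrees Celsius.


Numerator = alpha*S*A_sun + Q_int = 0.416*1361*5.1 + 208.6 = 3096.0976 W
Denominator = eps*sigma*A_rad = 0.948*5.67e-8*3.4 = 1.8275544e-07 W/K^4
T^4 = 1.6941206e+10 K^4
T = 360.7747 K = 87.6247 C

87.6247 degrees Celsius


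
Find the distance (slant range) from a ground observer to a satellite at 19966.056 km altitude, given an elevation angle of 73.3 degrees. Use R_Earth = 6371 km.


h = 19966.056 km, el = 73.3 deg
d = -R_E*sin(el) + sqrt((R_E*sin(el))^2 + 2*R_E*h + h^2)
d = -6371.0000*sin(1.2793) + sqrt((6371.0000*0.9578225)^2 + 2*6371.0000*19966.056 + 19966.056^2)
d = 20171.0603 km

20171.0603 km


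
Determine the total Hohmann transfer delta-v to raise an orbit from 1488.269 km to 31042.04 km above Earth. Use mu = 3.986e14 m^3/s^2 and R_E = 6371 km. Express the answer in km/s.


r1 = 7859.2690 km = 7.859269e+06 m
r2 = 37413.0400 km = 3.741304e+07 m
dv1 = sqrt(mu/r1)*(sqrt(2*r2/(r1+r2)) - 1) = 2034.0198 m/s
dv2 = sqrt(mu/r2)*(1 - sqrt(2*r1/(r1+r2))) = 1340.7532 m/s
total dv = |dv1| + |dv2| = 2034.0198 + 1340.7532 = 3374.7730 m/s = 3.3748 km/s

3.3748 km/s


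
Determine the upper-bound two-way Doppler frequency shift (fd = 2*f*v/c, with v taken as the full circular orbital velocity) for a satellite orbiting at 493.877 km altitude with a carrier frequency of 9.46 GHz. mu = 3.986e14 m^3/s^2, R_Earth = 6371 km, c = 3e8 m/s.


r = 6.864877e+06 m
v = sqrt(mu/r) = 7619.9526 m/s (worst-case radial velocity)
f = 9.46 GHz = 9.46e+09 Hz
fd = 2*f*v/c = 2*9.46e+09*7619.9526/3.0e+08
fd = 480565.0076 Hz

480565.0076 Hz


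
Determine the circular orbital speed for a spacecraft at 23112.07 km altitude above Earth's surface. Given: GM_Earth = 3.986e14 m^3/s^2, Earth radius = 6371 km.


r = R_E + alt = 6371.0 + 23112.07 = 29483.0700 km = 2.948307e+07 m
v = sqrt(mu/r) = sqrt(3.986e14 / 2.948307e+07) = 3676.9040 m/s = 3.6769 km/s

3.6769 km/s


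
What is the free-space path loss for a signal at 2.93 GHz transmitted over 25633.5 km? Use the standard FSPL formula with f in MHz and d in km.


f = 2.93 GHz = 2930.0000 MHz
d = 25633.5 km
FSPL = 32.44 + 20*log10(2930.0000) + 20*log10(25633.5)
FSPL = 32.44 + 69.3374 + 88.1762
FSPL = 189.9535 dB

189.9535 dB


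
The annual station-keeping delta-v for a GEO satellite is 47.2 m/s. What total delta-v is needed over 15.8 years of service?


dV = rate * years = 47.2 * 15.8
dV = 745.7600 m/s

745.7600 m/s


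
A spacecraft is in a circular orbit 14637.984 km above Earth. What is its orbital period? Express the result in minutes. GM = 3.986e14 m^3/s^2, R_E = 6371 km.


r = 21008.9840 km = 2.1008984e+07 m
T = 2*pi*sqrt(r^3/mu) = 2*pi*sqrt(9.2728909e+21 / 3.986e14)
T = 30305.3146 s = 505.0886 min

505.0886 minutes


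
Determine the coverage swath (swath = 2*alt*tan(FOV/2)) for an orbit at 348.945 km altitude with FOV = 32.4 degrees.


FOV = 32.4 deg = 0.5654867 rad
swath = 2 * alt * tan(FOV/2) = 2 * 348.945 * tan(0.2827433)
swath = 2 * 348.945 * 0.2905269
swath = 202.7558 km

202.7558 km


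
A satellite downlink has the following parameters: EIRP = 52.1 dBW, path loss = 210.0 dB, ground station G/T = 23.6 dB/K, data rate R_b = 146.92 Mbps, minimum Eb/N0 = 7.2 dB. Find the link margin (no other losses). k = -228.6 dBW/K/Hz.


C/N0 = EIRP - FSPL + G/T - k = 52.1 - 210.0 + 23.6 - (-228.6)
C/N0 = 94.3000 dB-Hz
R_b = 146.92 Mbps = 1.4692e+08 bps -> 10*log10(R_b) = 81.6708 dB-Hz
Eb/N0 = C/N0 - 10*log10(R_b) = 94.3000 - 81.6708 = 12.6292 dB
Margin = Eb/N0 - Eb/N0_req = 12.6292 - 7.2 = 5.4292 dB (link closes)

5.4292 dB


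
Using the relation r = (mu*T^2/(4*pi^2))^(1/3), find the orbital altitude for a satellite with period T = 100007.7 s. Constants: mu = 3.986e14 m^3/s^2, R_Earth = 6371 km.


T = 100007.7 s
r = (mu*T^2/(4*pi^2))^(1/3) = (3.986e14 * 100007.7^2 / (4*pi^2))^(1/3)
r = 4.6567345e+07 m = 46567.3451 km
alt = r - R_E = 46567.3451 - 6371 = 40196.3451 km

40196.3451 km


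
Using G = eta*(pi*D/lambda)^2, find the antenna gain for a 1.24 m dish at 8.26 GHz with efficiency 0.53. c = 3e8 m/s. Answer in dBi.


lambda = c/f = 3e8 / 8.26e+09 = 0.03631961 m
G = eta*(pi*D/lambda)^2 = 0.53*(pi*1.24/0.03631961)^2
G = 6097.2861 (linear)
G = 10*log10(6097.2861) = 37.8514 dBi

37.8514 dBi


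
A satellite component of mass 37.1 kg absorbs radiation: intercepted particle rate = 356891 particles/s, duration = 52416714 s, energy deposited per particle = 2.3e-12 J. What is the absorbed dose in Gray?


Total energy deposited = rate * time * E_per
  = 356891 * 52416714 * 2.3e-12 = 43.0262 J
Dose = E_total / mass = 43.0262 / 37.1
Dose = 1.1597 Gy

1.1597 Gy


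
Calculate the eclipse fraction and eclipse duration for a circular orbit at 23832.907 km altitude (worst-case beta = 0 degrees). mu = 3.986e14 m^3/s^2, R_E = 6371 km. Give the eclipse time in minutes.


r = 30203.9070 km
T = 870.6722 min
Eclipse fraction = arcsin(R_E/r)/pi = arcsin(6371.0000/30203.9070)/pi
= arcsin(0.210933)/pi = 0.06765018
Eclipse duration = 0.06765018 * 870.6722 = 58.9011 min

58.9011 minutes


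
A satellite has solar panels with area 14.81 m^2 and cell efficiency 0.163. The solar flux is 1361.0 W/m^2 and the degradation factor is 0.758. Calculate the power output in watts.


P = area * eta * S * degradation
P = 14.81 * 0.163 * 1361.0 * 0.758
P = 2490.4051 W

2490.4051 W


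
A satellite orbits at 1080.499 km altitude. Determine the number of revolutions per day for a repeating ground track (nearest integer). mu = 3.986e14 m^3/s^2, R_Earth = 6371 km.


r = 7.451499e+06 m
T = 2*pi*sqrt(r^3/mu) = 6401.4255 s = 106.6904 min
revs/day = 1440 / 106.6904 = 13.4970
Rounded: 13 revolutions per day

13 revolutions per day


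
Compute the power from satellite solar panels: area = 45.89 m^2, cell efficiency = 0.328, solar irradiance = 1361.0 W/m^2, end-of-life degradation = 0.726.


P = area * eta * S * degradation
P = 45.89 * 0.328 * 1361.0 * 0.726
P = 14872.5914 W

14872.5914 W


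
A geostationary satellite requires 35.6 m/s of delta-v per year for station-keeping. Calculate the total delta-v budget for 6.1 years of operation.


dV = rate * years = 35.6 * 6.1
dV = 217.1600 m/s

217.1600 m/s


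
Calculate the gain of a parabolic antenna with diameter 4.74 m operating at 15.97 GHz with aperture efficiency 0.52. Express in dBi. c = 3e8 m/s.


lambda = c/f = 3e8 / 1.597e+10 = 0.01878522 m
G = eta*(pi*D/lambda)^2 = 0.52*(pi*4.74/0.01878522)^2
G = 326758.6516 (linear)
G = 10*log10(326758.6516) = 55.1423 dBi

55.1423 dBi


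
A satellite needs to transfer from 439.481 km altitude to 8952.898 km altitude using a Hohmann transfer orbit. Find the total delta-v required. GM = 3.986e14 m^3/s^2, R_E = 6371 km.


r1 = 6810.4810 km = 6.810481e+06 m
r2 = 15323.8980 km = 1.5323898e+07 m
dv1 = sqrt(mu/r1)*(sqrt(2*r2/(r1+r2)) - 1) = 1351.8162 m/s
dv2 = sqrt(mu/r2)*(1 - sqrt(2*r1/(r1+r2))) = 1099.2944 m/s
total dv = |dv1| + |dv2| = 1351.8162 + 1099.2944 = 2451.1106 m/s = 2.4511 km/s

2.4511 km/s


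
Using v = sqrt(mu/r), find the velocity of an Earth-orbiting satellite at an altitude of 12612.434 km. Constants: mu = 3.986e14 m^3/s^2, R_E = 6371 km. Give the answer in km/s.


r = R_E + alt = 6371.0 + 12612.434 = 18983.4340 km = 1.8983434e+07 m
v = sqrt(mu/r) = sqrt(3.986e14 / 1.8983434e+07) = 4582.2762 m/s = 4.5823 km/s

4.5823 km/s


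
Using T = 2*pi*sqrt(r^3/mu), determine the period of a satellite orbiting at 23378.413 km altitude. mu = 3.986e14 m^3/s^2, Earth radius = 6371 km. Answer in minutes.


r = 29749.4130 km = 2.9749413e+07 m
T = 2*pi*sqrt(r^3/mu) = 2*pi*sqrt(2.6329051e+22 / 3.986e14)
T = 51065.6451 s = 851.0941 min

851.0941 minutes


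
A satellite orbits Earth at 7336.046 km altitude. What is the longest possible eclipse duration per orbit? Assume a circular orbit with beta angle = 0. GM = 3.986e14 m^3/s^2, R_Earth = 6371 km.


r = 13707.0460 km
T = 266.1802 min
Eclipse fraction = arcsin(R_E/r)/pi = arcsin(6371.0000/13707.0460)/pi
= arcsin(0.4647974)/pi = 0.1538729
Eclipse duration = 0.1538729 * 266.1802 = 40.9579 min

40.9579 minutes


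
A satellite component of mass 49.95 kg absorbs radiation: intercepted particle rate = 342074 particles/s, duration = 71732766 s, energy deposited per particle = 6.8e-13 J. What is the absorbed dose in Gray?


Total energy deposited = rate * time * E_per
  = 342074 * 71732766 * 6.8e-13 = 16.6858 J
Dose = E_total / mass = 16.6858 / 49.95
Dose = 0.3340497 Gy

0.3340 Gy


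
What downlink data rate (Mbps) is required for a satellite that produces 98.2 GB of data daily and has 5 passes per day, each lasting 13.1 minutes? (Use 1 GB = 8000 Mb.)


total contact time = 5 * 13.1 * 60 = 3930.0000 s
data = 98.2 GB = 785600.0000 Mb
rate = 785600.0000 / 3930.0000 = 199.8982 Mbps

199.8982 Mbps


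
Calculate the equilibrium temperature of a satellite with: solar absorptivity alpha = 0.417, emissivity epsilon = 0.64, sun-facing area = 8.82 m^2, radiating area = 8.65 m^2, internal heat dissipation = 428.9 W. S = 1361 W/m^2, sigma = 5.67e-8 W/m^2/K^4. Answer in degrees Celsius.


Numerator = alpha*S*A_sun + Q_int = 0.417*1361*8.82 + 428.9 = 5434.5763 W
Denominator = eps*sigma*A_rad = 0.64*5.67e-8*8.65 = 3.138912e-07 W/K^4
T^4 = 1.7313567e+10 K^4
T = 362.7410 K = 89.5910 C

89.5910 degrees Celsius


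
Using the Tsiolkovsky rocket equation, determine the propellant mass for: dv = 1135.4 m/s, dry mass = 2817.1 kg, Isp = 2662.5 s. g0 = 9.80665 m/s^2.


ve = Isp * g0 = 2662.5 * 9.80665 = 26110.205625 m/s
mass ratio = exp(dv/ve) = exp(1135.4/26110.205625) = 1.04444424
m_prop = m_dry * (mr - 1) = 2817.1 * (1.04444424 - 1)
m_prop = 125.2039 kg

125.2039 kg


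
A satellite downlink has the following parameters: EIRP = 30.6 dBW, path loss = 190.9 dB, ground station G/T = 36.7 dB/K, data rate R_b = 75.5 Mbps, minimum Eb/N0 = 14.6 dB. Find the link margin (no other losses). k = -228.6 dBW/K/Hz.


C/N0 = EIRP - FSPL + G/T - k = 30.6 - 190.9 + 36.7 - (-228.6)
C/N0 = 105.0000 dB-Hz
R_b = 75.5 Mbps = 7.55e+07 bps -> 10*log10(R_b) = 78.7795 dB-Hz
Eb/N0 = C/N0 - 10*log10(R_b) = 105.0000 - 78.7795 = 26.2205 dB
Margin = Eb/N0 - Eb/N0_req = 26.2205 - 14.6 = 11.6205 dB (link closes)

11.6205 dB


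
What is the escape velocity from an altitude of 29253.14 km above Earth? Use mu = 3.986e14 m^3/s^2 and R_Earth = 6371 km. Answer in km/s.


r = 6371.0 + 29253.14 = 35624.1400 km = 3.562414e+07 m
v_esc = sqrt(2*mu/r) = sqrt(2*3.986e14 / 3.562414e+07)
v_esc = 4730.5480 m/s = 4.7305 km/s

4.7305 km/s


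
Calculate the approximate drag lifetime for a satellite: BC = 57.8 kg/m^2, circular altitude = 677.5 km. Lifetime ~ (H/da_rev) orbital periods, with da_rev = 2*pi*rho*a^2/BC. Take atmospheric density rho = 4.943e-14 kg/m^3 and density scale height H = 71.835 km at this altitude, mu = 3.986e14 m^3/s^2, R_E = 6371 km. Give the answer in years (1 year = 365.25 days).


a = R_E + alt = 7048.5000 km = 7.0485e+06 m
da_rev = 2*pi*rho*a^2/BC = 2*pi*4.943e-14*(7.0485e+06)^2/57.8 = 0.266953764 m per revolution
N = H/da_rev = 71835.0000 m / 0.266953764 m = 269091.5421 revolutions
P = 2*pi*sqrt(a^3/mu) = 5889.1996 s
lifetime = N*P = 269091.5421 * 5889.1996 = 1.5847338e+09 s = 18341.8266 days
years = 18341.8266 / 365.25 = 50.2172 years

50.2172 years


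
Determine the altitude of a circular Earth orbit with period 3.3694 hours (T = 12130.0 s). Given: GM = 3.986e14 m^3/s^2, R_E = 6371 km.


T = 12130.0 s
r = (mu*T^2/(4*pi^2))^(1/3) = (3.986e14 * 12130.0^2 / (4*pi^2))^(1/3)
r = 1.141037e+07 m = 11410.3698 km
alt = r - R_E = 11410.3698 - 6371 = 5039.3698 km

5039.3698 km


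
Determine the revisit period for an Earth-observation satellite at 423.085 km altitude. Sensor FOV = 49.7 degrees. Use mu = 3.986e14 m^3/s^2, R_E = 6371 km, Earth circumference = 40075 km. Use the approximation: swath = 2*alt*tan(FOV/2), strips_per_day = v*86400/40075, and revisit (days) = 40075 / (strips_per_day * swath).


swath = 2*423.085*tan(0.4337143) = 391.8819 km
v = sqrt(mu/r) = 7659.5483 m/s = 7.6595 km/s
strips/day = v*86400/40075 = 7.6595*86400/40075 = 16.5137
coverage/day = strips * swath = 16.5137 * 391.8819 = 6471.4045 km
revisit = 40075 / 6471.4045 = 6.1926 days

6.1926 days


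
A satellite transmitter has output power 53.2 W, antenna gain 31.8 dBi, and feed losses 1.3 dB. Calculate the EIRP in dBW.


Pt = 53.2 W = 17.2591 dBW
EIRP = Pt_dBW + Gt - losses = 17.2591 + 31.8 - 1.3 = 47.7591 dBW

47.7591 dBW


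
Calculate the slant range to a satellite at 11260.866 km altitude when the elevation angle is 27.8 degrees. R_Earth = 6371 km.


h = 11260.866 km, el = 27.8 deg
d = -R_E*sin(el) + sqrt((R_E*sin(el))^2 + 2*R_E*h + h^2)
d = -6371.0000*sin(0.4852015) + sqrt((6371.0000*0.4663866)^2 + 2*6371.0000*11260.866 + 11260.866^2)
d = 13735.5946 km

13735.5946 km


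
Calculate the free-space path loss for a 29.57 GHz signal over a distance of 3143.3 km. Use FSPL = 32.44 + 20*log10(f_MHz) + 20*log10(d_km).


f = 29.57 GHz = 29570.0000 MHz
d = 3143.3 km
FSPL = 32.44 + 20*log10(29570.0000) + 20*log10(3143.3)
FSPL = 32.44 + 89.4170 + 69.9477
FSPL = 191.8047 dB

191.8047 dB


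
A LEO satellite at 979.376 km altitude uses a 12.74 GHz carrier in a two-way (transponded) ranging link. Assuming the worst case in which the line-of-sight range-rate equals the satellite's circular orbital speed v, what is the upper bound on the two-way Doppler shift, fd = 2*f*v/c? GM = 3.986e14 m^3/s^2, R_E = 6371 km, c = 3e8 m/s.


r = 7.350376e+06 m
v = sqrt(mu/r) = 7364.0015 m/s (worst-case radial velocity)
f = 12.74 GHz = 1.274e+10 Hz
fd = 2*f*v/c = 2*1.274e+10*7364.0015/3.0e+08
fd = 625449.1957 Hz

625449.1957 Hz


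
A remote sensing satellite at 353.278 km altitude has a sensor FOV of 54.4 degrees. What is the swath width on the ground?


FOV = 54.4 deg = 0.9494591 rad
swath = 2 * alt * tan(FOV/2) = 2 * 353.278 * tan(0.4747296)
swath = 2 * 353.278 * 0.5139302
swath = 363.1205 km

363.1205 km


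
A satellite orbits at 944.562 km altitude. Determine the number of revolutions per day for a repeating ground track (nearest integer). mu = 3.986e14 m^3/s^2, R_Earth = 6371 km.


r = 7.315562e+06 m
T = 2*pi*sqrt(r^3/mu) = 6227.0559 s = 103.7843 min
revs/day = 1440 / 103.7843 = 13.8749
Rounded: 14 revolutions per day

14 revolutions per day


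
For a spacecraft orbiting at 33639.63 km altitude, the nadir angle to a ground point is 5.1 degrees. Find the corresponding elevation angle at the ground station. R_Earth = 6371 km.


r = R_E + alt = 40010.6300 km
Law of sines in the satellite / Earth-center / ground-point triangle:
  sin(nadir)/R_E = sin(90 + el)/r  =>  cos(el) = (r/R_E)*sin(nadir)
cos(el) = (40010.6300 / 6371.0000) * sin(5.1 deg) = 0.5582666
el = arccos(0.5582666) = 56.0640 deg
(Earth-central angle = 90 - nadir - el = 28.8360 deg)

56.0640 degrees


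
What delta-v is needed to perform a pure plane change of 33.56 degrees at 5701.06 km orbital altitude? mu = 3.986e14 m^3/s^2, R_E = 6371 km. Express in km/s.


r = 12072.0600 km = 1.207206e+07 m
V = sqrt(mu/r) = 5746.1632 m/s
di = 33.56 deg = 0.5857325 rad
dV = 2*V*sin(di/2) = 2*5746.1632*sin(0.2928662)
dV = 3317.8072 m/s = 3.3178 km/s

3.3178 km/s


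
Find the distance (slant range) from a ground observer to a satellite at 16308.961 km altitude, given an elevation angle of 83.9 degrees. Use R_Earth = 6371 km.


h = 16308.961 km, el = 83.9 deg
d = -R_E*sin(el) + sqrt((R_E*sin(el))^2 + 2*R_E*h + h^2)
d = -6371.0000*sin(1.4643) + sqrt((6371.0000*0.9943379)^2 + 2*6371.0000*16308.961 + 16308.961^2)
d = 16334.9272 km

16334.9272 km


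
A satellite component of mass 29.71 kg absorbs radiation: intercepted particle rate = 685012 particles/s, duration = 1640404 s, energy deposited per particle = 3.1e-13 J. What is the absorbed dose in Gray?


Total energy deposited = rate * time * E_per
  = 685012 * 1640404 * 3.1e-13 = 0.3483459 J
Dose = E_total / mass = 0.3483459 / 29.71
Dose = 0.01172487 Gy

0.0117 Gy


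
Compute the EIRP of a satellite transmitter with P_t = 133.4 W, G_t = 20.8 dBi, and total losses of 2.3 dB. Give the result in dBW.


Pt = 133.4 W = 21.2516 dBW
EIRP = Pt_dBW + Gt - losses = 21.2516 + 20.8 - 2.3 = 39.7516 dBW

39.7516 dBW


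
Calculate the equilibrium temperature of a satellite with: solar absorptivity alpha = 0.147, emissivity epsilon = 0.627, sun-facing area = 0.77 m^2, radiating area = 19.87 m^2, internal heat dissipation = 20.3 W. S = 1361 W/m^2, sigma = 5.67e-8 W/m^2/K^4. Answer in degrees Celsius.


Numerator = alpha*S*A_sun + Q_int = 0.147*1361*0.77 + 20.3 = 174.3516 W
Denominator = eps*sigma*A_rad = 0.627*5.67e-8*19.87 = 7.0639638e-07 W/K^4
T^4 = 2.4681835e+08 K^4
T = 125.3413 K = -147.8087 C

-147.8087 degrees Celsius


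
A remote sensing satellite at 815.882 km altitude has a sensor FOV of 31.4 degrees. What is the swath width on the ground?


FOV = 31.4 deg = 0.5480334 rad
swath = 2 * alt * tan(FOV/2) = 2 * 815.882 * tan(0.2740167)
swath = 2 * 815.882 * 0.2810873
swath = 458.6682 km

458.6682 km


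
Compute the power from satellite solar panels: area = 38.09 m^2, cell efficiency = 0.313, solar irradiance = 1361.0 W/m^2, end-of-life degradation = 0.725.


P = area * eta * S * degradation
P = 38.09 * 0.313 * 1361.0 * 0.725
P = 11763.9032 W

11763.9032 W


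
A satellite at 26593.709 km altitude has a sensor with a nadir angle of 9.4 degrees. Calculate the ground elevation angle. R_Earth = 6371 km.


r = R_E + alt = 32964.7090 km
Law of sines in the satellite / Earth-center / ground-point triangle:
  sin(nadir)/R_E = sin(90 + el)/r  =>  cos(el) = (r/R_E)*sin(nadir)
cos(el) = (32964.7090 / 6371.0000) * sin(9.4 deg) = 0.8450781
el = arccos(0.8450781) = 32.3197 deg
(Earth-central angle = 90 - nadir - el = 48.2803 deg)

32.3197 degrees


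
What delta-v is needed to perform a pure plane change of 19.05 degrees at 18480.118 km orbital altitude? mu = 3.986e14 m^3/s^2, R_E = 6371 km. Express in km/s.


r = 24851.1180 km = 2.4851118e+07 m
V = sqrt(mu/r) = 4004.9369 m/s
di = 19.05 deg = 0.3324852 rad
dV = 2*V*sin(di/2) = 2*4004.9369*sin(0.1662426)
dV = 1325.4574 m/s = 1.3255 km/s

1.3255 km/s


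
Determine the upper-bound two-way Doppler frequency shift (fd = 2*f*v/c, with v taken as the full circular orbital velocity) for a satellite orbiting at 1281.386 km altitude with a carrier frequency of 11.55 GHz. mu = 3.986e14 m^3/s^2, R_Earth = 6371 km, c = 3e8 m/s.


r = 7.652386e+06 m
v = sqrt(mu/r) = 7217.2245 m/s (worst-case radial velocity)
f = 11.55 GHz = 1.155e+10 Hz
fd = 2*f*v/c = 2*1.155e+10*7217.2245/3.0e+08
fd = 555726.2842 Hz

555726.2842 Hz


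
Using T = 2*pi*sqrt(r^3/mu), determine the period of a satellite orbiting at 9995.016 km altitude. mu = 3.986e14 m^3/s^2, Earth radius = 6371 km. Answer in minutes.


r = 16366.0160 km = 1.6366016e+07 m
T = 2*pi*sqrt(r^3/mu) = 2*pi*sqrt(4.3835798e+21 / 3.986e14)
T = 20836.5436 s = 347.2757 min

347.2757 minutes


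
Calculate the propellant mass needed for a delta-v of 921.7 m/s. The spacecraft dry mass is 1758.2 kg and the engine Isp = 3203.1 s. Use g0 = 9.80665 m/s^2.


ve = Isp * g0 = 3203.1 * 9.80665 = 31411.680615 m/s
mass ratio = exp(dv/ve) = exp(921.7/31411.680615) = 1.02977732
m_prop = m_dry * (mr - 1) = 1758.2 * (1.02977732 - 1)
m_prop = 52.3545 kg

52.3545 kg


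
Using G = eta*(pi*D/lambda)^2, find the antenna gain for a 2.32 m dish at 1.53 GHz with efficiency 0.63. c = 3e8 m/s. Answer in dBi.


lambda = c/f = 3e8 / 1.53e+09 = 0.1960784 m
G = eta*(pi*D/lambda)^2 = 0.63*(pi*2.32/0.1960784)^2
G = 870.4756 (linear)
G = 10*log10(870.4756) = 29.3976 dBi

29.3976 dBi


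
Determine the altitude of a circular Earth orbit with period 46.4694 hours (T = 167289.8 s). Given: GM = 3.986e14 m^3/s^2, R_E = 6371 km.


T = 167289.8 s
r = (mu*T^2/(4*pi^2))^(1/3) = (3.986e14 * 167289.8^2 / (4*pi^2))^(1/3)
r = 6.5620393e+07 m = 65620.3930 km
alt = r - R_E = 65620.3930 - 6371 = 59249.3930 km

59249.3930 km


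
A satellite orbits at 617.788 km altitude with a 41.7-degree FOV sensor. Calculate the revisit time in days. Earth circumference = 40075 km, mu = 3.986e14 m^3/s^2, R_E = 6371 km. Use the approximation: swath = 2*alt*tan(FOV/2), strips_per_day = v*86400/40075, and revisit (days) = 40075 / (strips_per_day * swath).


swath = 2*617.788*tan(0.3639011) = 470.5855 km
v = sqrt(mu/r) = 7552.0997 m/s = 7.5521 km/s
strips/day = v*86400/40075 = 7.5521*86400/40075 = 16.2820
coverage/day = strips * swath = 16.2820 * 470.5855 = 7662.0767 km
revisit = 40075 / 7662.0767 = 5.2303 days

5.2303 days


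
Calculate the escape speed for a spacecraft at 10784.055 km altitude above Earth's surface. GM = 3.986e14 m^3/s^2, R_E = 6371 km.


r = 6371.0 + 10784.055 = 17155.0550 km = 1.7155055e+07 m
v_esc = sqrt(2*mu/r) = sqrt(2*3.986e14 / 1.7155055e+07)
v_esc = 6816.9104 m/s = 6.8169 km/s

6.8169 km/s


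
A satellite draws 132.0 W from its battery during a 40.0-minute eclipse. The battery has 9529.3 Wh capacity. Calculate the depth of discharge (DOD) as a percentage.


E_used = P * t / 60 = 132.0 * 40.0 / 60 = 88.0000 Wh
DOD = E_used / E_total * 100 = 88.0000 / 9529.3 * 100
DOD = 0.9234676 %

0.9235 %


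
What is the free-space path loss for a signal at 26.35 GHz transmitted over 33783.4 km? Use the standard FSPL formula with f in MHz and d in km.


f = 26.35 GHz = 26350.0000 MHz
d = 33783.4 km
FSPL = 32.44 + 20*log10(26350.0000) + 20*log10(33783.4)
FSPL = 32.44 + 88.4156 + 90.5741
FSPL = 211.4297 dB

211.4297 dB


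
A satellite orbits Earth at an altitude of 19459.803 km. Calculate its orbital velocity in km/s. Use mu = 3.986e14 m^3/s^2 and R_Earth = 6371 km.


r = R_E + alt = 6371.0 + 19459.803 = 25830.8030 km = 2.5830803e+07 m
v = sqrt(mu/r) = sqrt(3.986e14 / 2.5830803e+07) = 3928.2552 m/s = 3.9283 km/s

3.9283 km/s


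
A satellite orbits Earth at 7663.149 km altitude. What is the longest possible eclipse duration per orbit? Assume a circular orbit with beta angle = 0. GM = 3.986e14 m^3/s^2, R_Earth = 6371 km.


r = 14034.1490 km
T = 275.7650 min
Eclipse fraction = arcsin(R_E/r)/pi = arcsin(6371.0000/14034.1490)/pi
= arcsin(0.4539641)/pi = 0.1499906
Eclipse duration = 0.1499906 * 275.7650 = 41.3621 min

41.3621 minutes


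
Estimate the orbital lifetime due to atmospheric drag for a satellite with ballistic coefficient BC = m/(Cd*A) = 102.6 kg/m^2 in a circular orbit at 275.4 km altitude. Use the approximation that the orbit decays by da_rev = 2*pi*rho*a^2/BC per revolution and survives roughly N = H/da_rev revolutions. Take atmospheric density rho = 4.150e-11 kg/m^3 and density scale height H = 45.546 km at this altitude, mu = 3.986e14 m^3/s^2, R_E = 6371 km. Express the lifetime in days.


a = R_E + alt = 6646.4000 km = 6.6464e+06 m
da_rev = 2*pi*rho*a^2/BC = 2*pi*4.150e-11*(6.6464e+06)^2/102.6 = 112.267371 m per revolution
N = H/da_rev = 45546.0000 m / 112.267371 m = 405.6922 revolutions
P = 2*pi*sqrt(a^3/mu) = 5392.5097 s
lifetime = N*P = 405.6922 * 5392.5097 = 2.1876993e+06 s = 25.3206 days

25.3206 days


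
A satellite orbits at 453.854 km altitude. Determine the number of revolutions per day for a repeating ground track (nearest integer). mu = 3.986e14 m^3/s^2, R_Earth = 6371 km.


r = 6.824854e+06 m
T = 2*pi*sqrt(r^3/mu) = 5611.1421 s = 93.5190 min
revs/day = 1440 / 93.5190 = 15.3979
Rounded: 15 revolutions per day

15 revolutions per day


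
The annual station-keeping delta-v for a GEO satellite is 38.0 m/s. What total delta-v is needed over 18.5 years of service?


dV = rate * years = 38.0 * 18.5
dV = 703.0000 m/s

703.0000 m/s


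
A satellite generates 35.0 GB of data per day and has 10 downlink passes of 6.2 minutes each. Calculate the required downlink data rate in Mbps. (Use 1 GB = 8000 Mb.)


total contact time = 10 * 6.2 * 60 = 3720.0000 s
data = 35.0 GB = 280000.0000 Mb
rate = 280000.0000 / 3720.0000 = 75.2688 Mbps

75.2688 Mbps


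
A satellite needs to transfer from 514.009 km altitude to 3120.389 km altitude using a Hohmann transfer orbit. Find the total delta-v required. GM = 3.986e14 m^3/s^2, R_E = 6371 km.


r1 = 6885.0090 km = 6.885009e+06 m
r2 = 9491.3890 km = 9.491389e+06 m
dv1 = sqrt(mu/r1)*(sqrt(2*r2/(r1+r2)) - 1) = 583.1421 m/s
dv2 = sqrt(mu/r2)*(1 - sqrt(2*r1/(r1+r2))) = 538.0299 m/s
total dv = |dv1| + |dv2| = 583.1421 + 538.0299 = 1121.1720 m/s = 1.1212 km/s

1.1212 km/s


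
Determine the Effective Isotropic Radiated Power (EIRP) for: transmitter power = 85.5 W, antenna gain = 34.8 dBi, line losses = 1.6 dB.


Pt = 85.5 W = 19.3197 dBW
EIRP = Pt_dBW + Gt - losses = 19.3197 + 34.8 - 1.6 = 52.5197 dBW

52.5197 dBW


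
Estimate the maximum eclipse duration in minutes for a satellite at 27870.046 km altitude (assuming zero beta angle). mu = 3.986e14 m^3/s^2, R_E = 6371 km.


r = 34241.0460 km
T = 1050.9463 min
Eclipse fraction = arcsin(R_E/r)/pi = arcsin(6371.0000/34241.0460)/pi
= arcsin(0.1860632)/pi = 0.05957293
Eclipse duration = 0.05957293 * 1050.9463 = 62.6080 min

62.6080 minutes


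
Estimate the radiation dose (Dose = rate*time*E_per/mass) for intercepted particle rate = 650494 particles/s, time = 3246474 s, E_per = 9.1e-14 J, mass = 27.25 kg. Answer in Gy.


Total energy deposited = rate * time * E_per
  = 650494 * 3246474 * 9.1e-14 = 0.1921749 J
Dose = E_total / mass = 0.1921749 / 27.25
Dose = 0.007052289 Gy

0.0071 Gy


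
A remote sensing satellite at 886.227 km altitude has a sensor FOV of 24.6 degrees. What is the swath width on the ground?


FOV = 24.6 deg = 0.429351 rad
swath = 2 * alt * tan(FOV/2) = 2 * 886.227 * tan(0.2146755)
swath = 2 * 886.227 * 0.2180353
swath = 386.4575 km

386.4575 km


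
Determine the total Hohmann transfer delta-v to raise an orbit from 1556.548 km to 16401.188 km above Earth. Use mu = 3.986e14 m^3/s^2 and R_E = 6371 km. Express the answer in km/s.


r1 = 7927.5480 km = 7.927548e+06 m
r2 = 22772.1880 km = 2.2772188e+07 m
dv1 = sqrt(mu/r1)*(sqrt(2*r2/(r1+r2)) - 1) = 1545.8636 m/s
dv2 = sqrt(mu/r2)*(1 - sqrt(2*r1/(r1+r2))) = 1177.1017 m/s
total dv = |dv1| + |dv2| = 1545.8636 + 1177.1017 = 2722.9653 m/s = 2.7230 km/s

2.7230 km/s


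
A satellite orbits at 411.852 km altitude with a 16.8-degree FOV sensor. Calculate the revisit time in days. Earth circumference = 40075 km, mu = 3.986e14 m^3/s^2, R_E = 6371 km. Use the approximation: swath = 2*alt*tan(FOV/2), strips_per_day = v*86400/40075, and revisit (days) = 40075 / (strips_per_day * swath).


swath = 2*411.852*tan(0.1466077) = 121.6340 km
v = sqrt(mu/r) = 7665.8881 m/s = 7.6659 km/s
strips/day = v*86400/40075 = 7.6659*86400/40075 = 16.5273
coverage/day = strips * swath = 16.5273 * 121.6340 = 2010.2856 km
revisit = 40075 / 2010.2856 = 19.9350 days

19.9350 days


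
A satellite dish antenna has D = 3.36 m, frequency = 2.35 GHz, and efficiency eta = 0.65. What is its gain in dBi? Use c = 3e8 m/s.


lambda = c/f = 3e8 / 2.35e+09 = 0.1276596 m
G = eta*(pi*D/lambda)^2 = 0.65*(pi*3.36/0.1276596)^2
G = 4444.1107 (linear)
G = 10*log10(4444.1107) = 36.4778 dBi

36.4778 dBi


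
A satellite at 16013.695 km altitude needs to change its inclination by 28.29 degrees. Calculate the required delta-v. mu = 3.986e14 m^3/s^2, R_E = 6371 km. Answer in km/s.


r = 22384.6950 km = 2.2384695e+07 m
V = sqrt(mu/r) = 4219.8116 m/s
di = 28.29 deg = 0.4937536 rad
dV = 2*V*sin(di/2) = 2*4219.8116*sin(0.2468768)
dV = 2062.4470 m/s = 2.0624 km/s

2.0624 km/s


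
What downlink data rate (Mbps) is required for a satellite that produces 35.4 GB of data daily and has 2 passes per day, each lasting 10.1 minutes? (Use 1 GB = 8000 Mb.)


total contact time = 2 * 10.1 * 60 = 1212.0000 s
data = 35.4 GB = 283200.0000 Mb
rate = 283200.0000 / 1212.0000 = 233.6634 Mbps

233.6634 Mbps


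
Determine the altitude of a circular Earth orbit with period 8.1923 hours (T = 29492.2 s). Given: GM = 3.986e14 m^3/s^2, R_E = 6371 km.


T = 29492.2 s
r = (mu*T^2/(4*pi^2))^(1/3) = (3.986e14 * 29492.2^2 / (4*pi^2))^(1/3)
r = 2.0631492e+07 m = 20631.4919 km
alt = r - R_E = 20631.4919 - 6371 = 14260.4919 km

14260.4919 km


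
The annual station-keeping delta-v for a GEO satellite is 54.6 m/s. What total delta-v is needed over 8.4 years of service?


dV = rate * years = 54.6 * 8.4
dV = 458.6400 m/s

458.6400 m/s


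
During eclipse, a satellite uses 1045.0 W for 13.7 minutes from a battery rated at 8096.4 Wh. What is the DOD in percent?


E_used = P * t / 60 = 1045.0 * 13.7 / 60 = 238.6083 Wh
DOD = E_used / E_total * 100 = 238.6083 / 8096.4 * 100
DOD = 2.9471 %

2.9471 %


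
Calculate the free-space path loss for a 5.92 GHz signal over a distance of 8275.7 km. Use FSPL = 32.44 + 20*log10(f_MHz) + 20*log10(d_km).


f = 5.92 GHz = 5920.0000 MHz
d = 8275.7 km
FSPL = 32.44 + 20*log10(5920.0000) + 20*log10(8275.7)
FSPL = 32.44 + 75.4464 + 78.3561
FSPL = 186.2425 dB

186.2425 dB


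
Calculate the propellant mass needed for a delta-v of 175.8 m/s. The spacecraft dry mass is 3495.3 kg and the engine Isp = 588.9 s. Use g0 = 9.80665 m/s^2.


ve = Isp * g0 = 588.9 * 9.80665 = 5775.136185 m/s
mass ratio = exp(dv/ve) = exp(175.8/5775.136185) = 1.03090890
m_prop = m_dry * (mr - 1) = 3495.3 * (1.03090890 - 1)
m_prop = 108.0359 kg

108.0359 kg


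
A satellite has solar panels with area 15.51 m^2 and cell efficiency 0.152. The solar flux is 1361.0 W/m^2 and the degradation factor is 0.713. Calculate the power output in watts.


P = area * eta * S * degradation
P = 15.51 * 0.152 * 1361.0 * 0.713
P = 2287.7209 W

2287.7209 W


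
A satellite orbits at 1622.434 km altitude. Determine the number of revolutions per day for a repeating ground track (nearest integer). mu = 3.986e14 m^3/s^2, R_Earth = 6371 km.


r = 7.993434e+06 m
T = 2*pi*sqrt(r^3/mu) = 7112.3204 s = 118.5387 min
revs/day = 1440 / 118.5387 = 12.1479
Rounded: 12 revolutions per day

12 revolutions per day


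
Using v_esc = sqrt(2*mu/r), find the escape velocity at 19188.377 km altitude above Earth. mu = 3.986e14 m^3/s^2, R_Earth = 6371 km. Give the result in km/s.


r = 6371.0 + 19188.377 = 25559.3770 km = 2.5559377e+07 m
v_esc = sqrt(2*mu/r) = sqrt(2*3.986e14 / 2.5559377e+07)
v_esc = 5584.8114 m/s = 5.5848 km/s

5.5848 km/s


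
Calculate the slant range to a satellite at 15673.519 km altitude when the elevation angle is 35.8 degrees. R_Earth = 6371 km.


h = 15673.519 km, el = 35.8 deg
d = -R_E*sin(el) + sqrt((R_E*sin(el))^2 + 2*R_E*h + h^2)
d = -6371.0000*sin(0.6248279) + sqrt((6371.0000*0.5849577)^2 + 2*6371.0000*15673.519 + 15673.519^2)
d = 17703.5860 km

17703.5860 km


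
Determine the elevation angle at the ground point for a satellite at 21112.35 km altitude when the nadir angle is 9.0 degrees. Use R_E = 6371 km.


r = R_E + alt = 27483.3500 km
Law of sines in the satellite / Earth-center / ground-point triangle:
  sin(nadir)/R_E = sin(90 + el)/r  =>  cos(el) = (r/R_E)*sin(nadir)
cos(el) = (27483.3500 / 6371.0000) * sin(9.0 deg) = 0.6748302
el = arccos(0.6748302) = 47.5590 deg
(Earth-central angle = 90 - nadir - el = 33.4410 deg)

47.5590 degrees


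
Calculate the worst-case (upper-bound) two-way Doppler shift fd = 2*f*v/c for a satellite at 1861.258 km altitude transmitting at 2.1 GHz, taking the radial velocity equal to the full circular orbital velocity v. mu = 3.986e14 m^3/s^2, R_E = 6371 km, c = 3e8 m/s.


r = 8.232258e+06 m
v = sqrt(mu/r) = 6958.3963 m/s (worst-case radial velocity)
f = 2.1 GHz = 2.1e+09 Hz
fd = 2*f*v/c = 2*2.1e+09*6958.3963/3.0e+08
fd = 97417.5485 Hz

97417.5485 Hz


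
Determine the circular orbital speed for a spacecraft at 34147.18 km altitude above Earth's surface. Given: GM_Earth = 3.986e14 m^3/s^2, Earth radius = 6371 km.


r = R_E + alt = 6371.0 + 34147.18 = 40518.1800 km = 4.051818e+07 m
v = sqrt(mu/r) = sqrt(3.986e14 / 4.051818e+07) = 3136.4884 m/s = 3.1365 km/s

3.1365 km/s


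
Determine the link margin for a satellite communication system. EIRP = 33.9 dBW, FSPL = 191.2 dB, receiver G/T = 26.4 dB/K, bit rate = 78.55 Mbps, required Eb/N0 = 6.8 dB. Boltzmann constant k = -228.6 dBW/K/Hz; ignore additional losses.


C/N0 = EIRP - FSPL + G/T - k = 33.9 - 191.2 + 26.4 - (-228.6)
C/N0 = 97.7000 dB-Hz
R_b = 78.55 Mbps = 7.855e+07 bps -> 10*log10(R_b) = 78.9515 dB-Hz
Eb/N0 = C/N0 - 10*log10(R_b) = 97.7000 - 78.9515 = 18.7485 dB
Margin = Eb/N0 - Eb/N0_req = 18.7485 - 6.8 = 11.9485 dB (link closes)

11.9485 dB
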